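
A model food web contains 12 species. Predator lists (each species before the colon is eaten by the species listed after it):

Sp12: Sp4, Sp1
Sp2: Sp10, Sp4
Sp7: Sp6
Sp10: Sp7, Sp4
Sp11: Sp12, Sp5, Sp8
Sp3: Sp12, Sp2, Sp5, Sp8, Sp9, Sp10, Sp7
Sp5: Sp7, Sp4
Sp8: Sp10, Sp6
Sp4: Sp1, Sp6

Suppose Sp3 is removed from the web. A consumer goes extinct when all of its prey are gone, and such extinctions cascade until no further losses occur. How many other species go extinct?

Remove Sp3.
Round 1: Sp2 (all prey gone), Sp9 (all prey gone) → extinct.
No further losses. Total secondary extinctions: 2.

2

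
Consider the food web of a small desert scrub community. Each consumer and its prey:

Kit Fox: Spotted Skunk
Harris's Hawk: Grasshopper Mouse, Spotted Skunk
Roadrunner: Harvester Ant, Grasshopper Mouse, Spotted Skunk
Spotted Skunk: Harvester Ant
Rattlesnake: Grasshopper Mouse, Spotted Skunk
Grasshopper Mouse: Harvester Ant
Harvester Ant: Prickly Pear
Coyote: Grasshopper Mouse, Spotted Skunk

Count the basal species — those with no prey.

1

Basal species (no prey listed): Prickly Pear.
Count: 1.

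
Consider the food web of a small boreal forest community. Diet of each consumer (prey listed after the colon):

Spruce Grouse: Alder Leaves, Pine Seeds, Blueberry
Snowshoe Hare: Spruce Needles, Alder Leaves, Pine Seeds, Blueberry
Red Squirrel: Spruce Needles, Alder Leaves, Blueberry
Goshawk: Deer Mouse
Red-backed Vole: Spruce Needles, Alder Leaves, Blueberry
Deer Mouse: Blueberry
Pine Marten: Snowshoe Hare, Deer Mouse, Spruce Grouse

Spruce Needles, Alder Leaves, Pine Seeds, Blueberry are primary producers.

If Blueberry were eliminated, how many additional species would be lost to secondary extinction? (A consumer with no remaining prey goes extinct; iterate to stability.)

2

Remove Blueberry.
Round 1: Deer Mouse (all prey gone) → extinct.
Round 2: Goshawk (all prey gone) → extinct.
No further losses. Total secondary extinctions: 2.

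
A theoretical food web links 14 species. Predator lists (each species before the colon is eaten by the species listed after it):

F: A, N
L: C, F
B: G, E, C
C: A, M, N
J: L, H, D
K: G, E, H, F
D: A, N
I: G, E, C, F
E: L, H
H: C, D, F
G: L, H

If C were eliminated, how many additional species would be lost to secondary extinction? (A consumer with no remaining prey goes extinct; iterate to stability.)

Remove C.
Round 1: M (all prey gone) → extinct.
No further losses. Total secondary extinctions: 1.

1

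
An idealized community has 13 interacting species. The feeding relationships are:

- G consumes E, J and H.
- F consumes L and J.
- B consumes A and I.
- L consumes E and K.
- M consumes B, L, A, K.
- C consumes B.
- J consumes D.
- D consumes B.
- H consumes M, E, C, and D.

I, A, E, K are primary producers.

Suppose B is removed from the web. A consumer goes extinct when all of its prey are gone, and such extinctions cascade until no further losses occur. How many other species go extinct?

3

Remove B.
Round 1: D (all prey gone), C (all prey gone) → extinct.
Round 2: J (all prey gone) → extinct.
No further losses. Total secondary extinctions: 3.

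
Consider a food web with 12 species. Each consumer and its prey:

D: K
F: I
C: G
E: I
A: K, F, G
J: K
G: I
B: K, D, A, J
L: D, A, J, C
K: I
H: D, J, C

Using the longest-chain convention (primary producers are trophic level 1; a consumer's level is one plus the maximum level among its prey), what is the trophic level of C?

Trophic level 3

I is a producer → level 1.
G eats I → level 2.
C eats G → level 3.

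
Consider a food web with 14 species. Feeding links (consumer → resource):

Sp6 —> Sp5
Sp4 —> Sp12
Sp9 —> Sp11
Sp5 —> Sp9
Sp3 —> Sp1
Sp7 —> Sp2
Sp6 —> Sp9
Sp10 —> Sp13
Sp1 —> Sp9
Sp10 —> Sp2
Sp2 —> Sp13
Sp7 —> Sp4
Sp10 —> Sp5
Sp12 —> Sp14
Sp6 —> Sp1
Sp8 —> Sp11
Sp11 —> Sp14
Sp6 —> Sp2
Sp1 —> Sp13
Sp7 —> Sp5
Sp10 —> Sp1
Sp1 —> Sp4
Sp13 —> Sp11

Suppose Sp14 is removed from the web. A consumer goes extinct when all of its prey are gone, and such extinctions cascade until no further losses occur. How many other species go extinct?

Remove Sp14.
Round 1: Sp12 (all prey gone), Sp11 (all prey gone) → extinct.
Round 2: Sp13 (all prey gone), Sp9 (all prey gone), Sp8 (all prey gone), Sp4 (all prey gone) → extinct.
Round 3: Sp2 (all prey gone), Sp5 (all prey gone), Sp1 (all prey gone) → extinct.
Round 4: Sp10 (all prey gone), Sp3 (all prey gone), Sp7 (all prey gone), Sp6 (all prey gone) → extinct.
No further losses. Total secondary extinctions: 13.

13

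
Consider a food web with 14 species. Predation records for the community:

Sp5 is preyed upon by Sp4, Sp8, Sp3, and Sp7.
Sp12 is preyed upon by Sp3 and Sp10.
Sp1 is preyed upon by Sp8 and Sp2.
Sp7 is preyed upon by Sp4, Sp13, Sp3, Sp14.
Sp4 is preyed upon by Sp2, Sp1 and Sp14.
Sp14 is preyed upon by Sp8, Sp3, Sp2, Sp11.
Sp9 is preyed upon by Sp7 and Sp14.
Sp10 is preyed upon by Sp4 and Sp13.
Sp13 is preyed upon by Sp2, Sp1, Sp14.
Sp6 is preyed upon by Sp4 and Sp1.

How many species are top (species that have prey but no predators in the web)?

Top species (has prey, but nothing eats it): Sp2, Sp8, Sp11, Sp3.
Count: 4.

4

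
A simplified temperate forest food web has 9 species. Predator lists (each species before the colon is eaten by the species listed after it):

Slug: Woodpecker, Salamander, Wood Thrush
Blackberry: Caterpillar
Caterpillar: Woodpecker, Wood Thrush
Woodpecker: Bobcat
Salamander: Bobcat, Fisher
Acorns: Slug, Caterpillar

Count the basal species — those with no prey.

Basal species (no prey listed): Blackberry, Acorns.
Count: 2.

2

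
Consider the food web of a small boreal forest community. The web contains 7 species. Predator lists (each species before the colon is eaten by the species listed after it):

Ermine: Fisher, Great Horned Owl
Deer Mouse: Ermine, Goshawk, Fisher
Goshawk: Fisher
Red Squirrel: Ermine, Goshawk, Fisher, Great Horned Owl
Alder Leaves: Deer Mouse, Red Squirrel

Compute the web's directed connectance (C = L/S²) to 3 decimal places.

C = 0.245

The web has S = 7 species and L = 12 feeding links.
C = L / S² = 12 / 49 = 0.2449 ≈ 0.245.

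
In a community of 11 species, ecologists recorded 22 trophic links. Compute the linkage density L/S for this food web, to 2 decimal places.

L/S = 2.00

There are L = 22 links among S = 11 species.
L/S = 22/11 = 2.0000 ≈ 2.00.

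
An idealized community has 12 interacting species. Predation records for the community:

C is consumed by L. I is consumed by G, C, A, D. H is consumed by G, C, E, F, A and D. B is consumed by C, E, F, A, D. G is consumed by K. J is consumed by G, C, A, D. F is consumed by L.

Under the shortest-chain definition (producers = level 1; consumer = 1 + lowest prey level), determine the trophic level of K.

Trophic level 3

I is a producer → level 1.
G eats I → level 2.
K eats G → level 3.
No prey of K is below level 2, so 3 is the minimum.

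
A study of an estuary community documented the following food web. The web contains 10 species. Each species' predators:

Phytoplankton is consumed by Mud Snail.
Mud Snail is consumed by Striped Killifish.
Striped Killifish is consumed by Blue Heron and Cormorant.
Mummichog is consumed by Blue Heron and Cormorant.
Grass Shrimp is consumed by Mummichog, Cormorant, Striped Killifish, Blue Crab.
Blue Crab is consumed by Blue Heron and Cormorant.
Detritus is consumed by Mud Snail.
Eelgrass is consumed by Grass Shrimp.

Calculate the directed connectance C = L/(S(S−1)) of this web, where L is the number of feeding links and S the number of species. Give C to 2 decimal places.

The web has S = 10 species and L = 14 feeding links.
C = L / (S(S−1)) = 14 / 90 = 0.1556 ≈ 0.16.

C = 0.16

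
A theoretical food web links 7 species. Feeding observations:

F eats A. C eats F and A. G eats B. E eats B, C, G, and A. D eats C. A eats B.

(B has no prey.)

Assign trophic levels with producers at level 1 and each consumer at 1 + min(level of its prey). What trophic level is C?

Trophic level 3

B is a producer → level 1.
A eats B → level 2.
C eats A → level 3.
No prey of C is below level 2, so 3 is the minimum.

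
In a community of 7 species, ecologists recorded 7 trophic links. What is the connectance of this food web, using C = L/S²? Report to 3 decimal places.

The web has S = 7 species and L = 7 feeding links.
C = L / S² = 7 / 49 = 0.1429 ≈ 0.143.

C = 0.143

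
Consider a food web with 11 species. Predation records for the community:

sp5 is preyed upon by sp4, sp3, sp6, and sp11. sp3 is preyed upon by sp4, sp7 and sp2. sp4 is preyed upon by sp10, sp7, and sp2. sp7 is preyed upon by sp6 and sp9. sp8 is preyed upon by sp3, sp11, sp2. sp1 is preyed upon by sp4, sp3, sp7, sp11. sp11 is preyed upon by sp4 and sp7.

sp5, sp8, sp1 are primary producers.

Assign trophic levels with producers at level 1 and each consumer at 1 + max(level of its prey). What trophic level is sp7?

Trophic level 4

sp5 is a producer → level 1.
sp3 eats sp5 (level 1); other prey at levels: sp8 1, sp1 1 → level 2.
sp4 eats sp3 (level 2); other prey at levels: sp5 1, sp1 1, sp11 2 → level 3.
sp7 eats sp4 (level 3); other prey at levels: sp1 1, sp3 2, sp11 2 → level 4.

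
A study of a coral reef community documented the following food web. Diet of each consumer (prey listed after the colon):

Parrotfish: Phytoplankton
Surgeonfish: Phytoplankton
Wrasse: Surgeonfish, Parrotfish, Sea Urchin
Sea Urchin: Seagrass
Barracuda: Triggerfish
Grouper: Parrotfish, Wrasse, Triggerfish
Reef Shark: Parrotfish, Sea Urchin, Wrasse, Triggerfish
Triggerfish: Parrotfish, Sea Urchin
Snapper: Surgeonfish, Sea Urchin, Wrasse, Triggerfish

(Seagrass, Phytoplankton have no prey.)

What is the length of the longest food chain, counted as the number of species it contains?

4 species

One longest chain: Phytoplankton → Surgeonfish → Wrasse → Snapper.
It has 4 species and 3 links.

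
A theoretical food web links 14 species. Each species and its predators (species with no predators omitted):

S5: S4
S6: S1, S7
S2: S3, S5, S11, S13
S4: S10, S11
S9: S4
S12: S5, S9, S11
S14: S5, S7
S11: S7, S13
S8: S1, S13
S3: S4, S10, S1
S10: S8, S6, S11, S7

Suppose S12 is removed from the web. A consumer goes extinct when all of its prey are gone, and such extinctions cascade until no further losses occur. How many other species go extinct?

1

Remove S12.
Round 1: S9 (all prey gone) → extinct.
No further losses. Total secondary extinctions: 1.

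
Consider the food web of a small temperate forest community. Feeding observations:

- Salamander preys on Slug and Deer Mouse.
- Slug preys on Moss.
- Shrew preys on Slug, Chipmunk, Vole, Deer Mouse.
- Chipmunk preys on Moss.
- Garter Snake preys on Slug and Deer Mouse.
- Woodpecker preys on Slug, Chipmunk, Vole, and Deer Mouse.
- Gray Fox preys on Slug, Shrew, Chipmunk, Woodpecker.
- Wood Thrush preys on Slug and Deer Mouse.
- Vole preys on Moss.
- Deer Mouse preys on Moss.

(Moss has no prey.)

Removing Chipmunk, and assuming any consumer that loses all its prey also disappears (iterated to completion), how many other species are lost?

0

Remove Chipmunk.
Every predator of it retains at least one other prey: Shrew still has Deer Mouse, Slug, Vole; Woodpecker still has Deer Mouse, Slug, Vole; Gray Fox still has Slug, Shrew, Woodpecker.
No consumer loses all prey, so no secondary extinctions occur.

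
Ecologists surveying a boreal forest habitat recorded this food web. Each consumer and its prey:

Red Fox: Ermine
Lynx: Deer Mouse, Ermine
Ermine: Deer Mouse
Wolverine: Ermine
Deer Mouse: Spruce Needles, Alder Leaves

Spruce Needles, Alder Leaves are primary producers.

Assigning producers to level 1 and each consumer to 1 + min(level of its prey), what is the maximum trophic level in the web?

4

Producers (level 1): Spruce Needles, Alder Leaves.
Following each consumer down to its lowest-level prey: Spruce Needles → Deer Mouse → Ermine → Wolverine (levels 1 through 4).
All prey of Wolverine (Ermine 3) are at level 3 or above, so Wolverine is at level 1 + 3 = 4.
Every consumer has at least one prey at level 3 or below, so none exceeds level 4.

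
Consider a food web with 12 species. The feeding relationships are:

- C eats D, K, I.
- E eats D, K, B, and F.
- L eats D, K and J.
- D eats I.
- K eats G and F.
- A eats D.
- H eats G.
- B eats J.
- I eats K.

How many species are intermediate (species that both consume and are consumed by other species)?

Intermediate species (has both prey and predators): B, K, I, D.
Count: 4.

4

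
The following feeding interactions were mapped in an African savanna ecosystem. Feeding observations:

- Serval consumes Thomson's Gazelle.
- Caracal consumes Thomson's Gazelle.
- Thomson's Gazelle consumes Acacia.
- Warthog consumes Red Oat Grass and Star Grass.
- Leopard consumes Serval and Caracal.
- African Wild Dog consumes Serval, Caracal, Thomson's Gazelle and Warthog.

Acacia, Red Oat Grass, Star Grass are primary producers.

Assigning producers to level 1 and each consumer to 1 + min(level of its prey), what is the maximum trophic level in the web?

Producers (level 1): Acacia, Red Oat Grass, Star Grass.
Following each consumer down to its lowest-level prey: Acacia → Thomson's Gazelle → Caracal → Leopard (levels 1 through 4).
All prey of Leopard (Caracal 3, Serval 3) are at level 3 or above, so Leopard is at level 1 + 3 = 4.
Every consumer has at least one prey at level 3 or below, so none exceeds level 4.

4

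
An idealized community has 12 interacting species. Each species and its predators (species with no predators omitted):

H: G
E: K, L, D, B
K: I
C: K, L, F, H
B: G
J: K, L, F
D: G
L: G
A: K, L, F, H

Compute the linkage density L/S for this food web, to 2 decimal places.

L/S = 1.67

There are L = 20 links among S = 12 species.
L/S = 20/12 = 1.6667 ≈ 1.67.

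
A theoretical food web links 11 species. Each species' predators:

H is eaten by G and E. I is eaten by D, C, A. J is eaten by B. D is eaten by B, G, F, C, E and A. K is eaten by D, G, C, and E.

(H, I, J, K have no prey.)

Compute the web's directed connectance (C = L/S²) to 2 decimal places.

The web has S = 11 species and L = 16 feeding links.
C = L / S² = 16 / 121 = 0.1322 ≈ 0.13.

C = 0.13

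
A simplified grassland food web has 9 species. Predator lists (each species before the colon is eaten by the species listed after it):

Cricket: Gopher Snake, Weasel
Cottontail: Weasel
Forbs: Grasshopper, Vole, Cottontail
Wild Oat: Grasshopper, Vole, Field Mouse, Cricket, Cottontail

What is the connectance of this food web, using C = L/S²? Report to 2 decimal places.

C = 0.14

The web has S = 9 species and L = 11 feeding links.
C = L / S² = 11 / 81 = 0.1358 ≈ 0.14.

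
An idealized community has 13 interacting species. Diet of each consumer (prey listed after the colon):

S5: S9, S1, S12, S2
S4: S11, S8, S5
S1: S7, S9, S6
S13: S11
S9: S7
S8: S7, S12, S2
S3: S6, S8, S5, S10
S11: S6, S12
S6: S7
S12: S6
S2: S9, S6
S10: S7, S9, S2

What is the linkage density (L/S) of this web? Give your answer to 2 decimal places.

L/S = 2.15

There are L = 28 links among S = 13 species.
L/S = 28/13 = 2.1538 ≈ 2.15.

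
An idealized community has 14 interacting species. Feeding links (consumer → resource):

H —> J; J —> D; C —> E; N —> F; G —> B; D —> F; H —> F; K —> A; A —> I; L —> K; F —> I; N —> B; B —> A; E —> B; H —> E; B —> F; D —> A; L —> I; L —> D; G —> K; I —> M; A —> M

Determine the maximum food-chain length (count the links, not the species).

5 links

One longest chain: M → I → A → B → E → H.
It has 6 species and 5 links.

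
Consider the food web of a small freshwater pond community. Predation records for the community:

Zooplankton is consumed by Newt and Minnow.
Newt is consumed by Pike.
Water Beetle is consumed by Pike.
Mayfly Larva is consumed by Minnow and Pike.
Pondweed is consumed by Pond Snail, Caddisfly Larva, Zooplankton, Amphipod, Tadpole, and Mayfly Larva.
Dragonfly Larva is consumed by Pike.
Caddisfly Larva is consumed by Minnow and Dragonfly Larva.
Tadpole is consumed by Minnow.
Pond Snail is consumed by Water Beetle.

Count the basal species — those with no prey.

1

Basal species (no prey listed): Pondweed.
Count: 1.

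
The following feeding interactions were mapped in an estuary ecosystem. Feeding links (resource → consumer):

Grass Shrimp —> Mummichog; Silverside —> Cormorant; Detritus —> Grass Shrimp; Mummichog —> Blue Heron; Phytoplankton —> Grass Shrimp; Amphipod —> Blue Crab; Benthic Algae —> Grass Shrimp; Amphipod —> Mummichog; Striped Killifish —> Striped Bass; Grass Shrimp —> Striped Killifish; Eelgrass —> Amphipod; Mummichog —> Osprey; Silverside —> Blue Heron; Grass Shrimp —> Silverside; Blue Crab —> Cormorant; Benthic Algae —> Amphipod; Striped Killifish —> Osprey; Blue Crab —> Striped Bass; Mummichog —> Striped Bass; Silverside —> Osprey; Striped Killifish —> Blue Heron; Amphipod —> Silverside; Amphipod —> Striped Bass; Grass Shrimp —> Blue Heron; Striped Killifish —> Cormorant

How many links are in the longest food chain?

One longest chain: Detritus → Grass Shrimp → Striped Killifish → Striped Bass.
It has 4 species and 3 links.

3 links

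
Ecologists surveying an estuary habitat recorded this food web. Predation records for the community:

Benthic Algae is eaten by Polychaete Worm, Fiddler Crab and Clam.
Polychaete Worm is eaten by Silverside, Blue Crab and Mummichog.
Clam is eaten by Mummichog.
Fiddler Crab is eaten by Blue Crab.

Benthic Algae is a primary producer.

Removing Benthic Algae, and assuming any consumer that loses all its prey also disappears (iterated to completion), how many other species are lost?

6

Remove Benthic Algae.
Round 1: Polychaete Worm (all prey gone), Fiddler Crab (all prey gone), Clam (all prey gone) → extinct.
Round 2: Silverside (all prey gone), Mummichog (all prey gone), Blue Crab (all prey gone) → extinct.
No further losses. Total secondary extinctions: 6.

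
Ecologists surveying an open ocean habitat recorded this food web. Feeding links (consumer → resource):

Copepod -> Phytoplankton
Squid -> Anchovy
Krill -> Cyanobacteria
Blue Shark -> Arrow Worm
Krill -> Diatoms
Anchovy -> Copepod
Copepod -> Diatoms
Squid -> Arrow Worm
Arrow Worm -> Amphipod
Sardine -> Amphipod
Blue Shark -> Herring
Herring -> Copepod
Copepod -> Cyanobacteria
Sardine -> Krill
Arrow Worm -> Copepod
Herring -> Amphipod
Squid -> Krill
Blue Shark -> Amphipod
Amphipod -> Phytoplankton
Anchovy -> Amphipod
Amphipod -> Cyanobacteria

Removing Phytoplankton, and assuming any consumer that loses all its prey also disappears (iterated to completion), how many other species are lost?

0

Remove Phytoplankton.
Every predator of it retains at least one other prey: Amphipod still has Cyanobacteria; Copepod still has Diatoms, Cyanobacteria.
No consumer loses all prey, so no secondary extinctions occur.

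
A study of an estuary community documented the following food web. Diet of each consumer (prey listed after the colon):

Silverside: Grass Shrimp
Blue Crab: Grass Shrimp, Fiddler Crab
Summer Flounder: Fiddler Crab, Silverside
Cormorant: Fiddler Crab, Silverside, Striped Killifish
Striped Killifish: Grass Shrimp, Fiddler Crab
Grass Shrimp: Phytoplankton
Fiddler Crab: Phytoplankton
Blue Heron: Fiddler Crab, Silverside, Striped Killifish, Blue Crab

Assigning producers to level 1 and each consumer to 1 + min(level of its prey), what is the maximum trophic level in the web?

3

Producers (level 1): Phytoplankton.
Following each consumer down to its lowest-level prey: Phytoplankton → Grass Shrimp → Silverside (levels 1 through 3).
All prey of Silverside (Grass Shrimp 2) are at level 2 or above, so Silverside is at level 1 + 2 = 3.
Every consumer has at least one prey at level 2 or below, so none exceeds level 3.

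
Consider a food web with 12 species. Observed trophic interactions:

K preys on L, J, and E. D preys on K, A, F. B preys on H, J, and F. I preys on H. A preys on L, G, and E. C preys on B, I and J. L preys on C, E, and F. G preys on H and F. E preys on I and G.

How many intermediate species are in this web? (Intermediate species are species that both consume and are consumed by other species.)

Intermediate species (has both prey and predators): I, B, G, E, C, L, K, A.
Count: 8.

8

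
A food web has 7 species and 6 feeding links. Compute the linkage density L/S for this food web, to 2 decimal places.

L/S = 0.86

There are L = 6 links among S = 7 species.
L/S = 6/7 = 0.8571 ≈ 0.86.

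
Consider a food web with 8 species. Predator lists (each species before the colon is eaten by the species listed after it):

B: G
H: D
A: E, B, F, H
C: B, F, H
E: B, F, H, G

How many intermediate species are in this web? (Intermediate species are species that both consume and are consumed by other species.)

3

Intermediate species (has both prey and predators): E, B, H.
Count: 3.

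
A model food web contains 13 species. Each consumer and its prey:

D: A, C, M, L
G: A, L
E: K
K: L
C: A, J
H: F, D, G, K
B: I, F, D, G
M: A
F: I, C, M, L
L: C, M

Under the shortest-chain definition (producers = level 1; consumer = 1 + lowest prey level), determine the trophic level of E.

A is a producer → level 1.
C eats A → level 2.
L eats C → level 3.
K eats L → level 4.
E eats K → level 5.
No prey of E is below level 4, so 5 is the minimum.

Trophic level 5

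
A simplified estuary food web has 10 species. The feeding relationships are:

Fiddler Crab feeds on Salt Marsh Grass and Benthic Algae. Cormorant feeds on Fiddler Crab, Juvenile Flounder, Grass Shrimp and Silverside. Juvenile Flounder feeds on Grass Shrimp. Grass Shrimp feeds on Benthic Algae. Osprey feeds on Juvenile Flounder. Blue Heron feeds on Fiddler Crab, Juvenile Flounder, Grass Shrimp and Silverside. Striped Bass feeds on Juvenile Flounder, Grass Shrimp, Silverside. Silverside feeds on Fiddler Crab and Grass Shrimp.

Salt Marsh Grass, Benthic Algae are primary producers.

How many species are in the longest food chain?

4 species

One longest chain: Benthic Algae → Grass Shrimp → Juvenile Flounder → Osprey.
It has 4 species and 3 links.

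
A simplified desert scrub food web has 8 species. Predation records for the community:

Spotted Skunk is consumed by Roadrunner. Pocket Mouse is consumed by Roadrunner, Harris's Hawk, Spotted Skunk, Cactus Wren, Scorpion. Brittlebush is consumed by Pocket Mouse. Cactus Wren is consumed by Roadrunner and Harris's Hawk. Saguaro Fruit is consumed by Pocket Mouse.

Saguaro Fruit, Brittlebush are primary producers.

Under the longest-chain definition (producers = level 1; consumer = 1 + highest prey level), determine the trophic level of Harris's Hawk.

Saguaro Fruit is a producer → level 1.
Pocket Mouse eats Saguaro Fruit (level 1); other prey at levels: Brittlebush 1 → level 2.
Cactus Wren eats Pocket Mouse → level 3.
Harris's Hawk eats Cactus Wren (level 3); other prey at levels: Pocket Mouse 2 → level 4.

Trophic level 4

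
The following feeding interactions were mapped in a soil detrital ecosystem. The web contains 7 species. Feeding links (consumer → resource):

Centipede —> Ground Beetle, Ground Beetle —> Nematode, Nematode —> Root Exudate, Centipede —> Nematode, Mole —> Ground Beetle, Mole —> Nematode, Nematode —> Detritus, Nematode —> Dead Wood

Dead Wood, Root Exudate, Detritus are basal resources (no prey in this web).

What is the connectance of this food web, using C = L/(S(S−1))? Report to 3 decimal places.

C = 0.190

The web has S = 7 species and L = 8 feeding links.
C = L / (S(S−1)) = 8 / 42 = 0.1905 ≈ 0.190.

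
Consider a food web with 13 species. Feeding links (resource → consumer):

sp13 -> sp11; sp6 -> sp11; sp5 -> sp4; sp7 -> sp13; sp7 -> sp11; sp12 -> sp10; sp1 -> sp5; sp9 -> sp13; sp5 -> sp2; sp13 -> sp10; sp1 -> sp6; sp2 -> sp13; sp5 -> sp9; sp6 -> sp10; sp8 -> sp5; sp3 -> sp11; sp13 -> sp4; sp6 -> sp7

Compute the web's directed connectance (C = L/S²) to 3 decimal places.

The web has S = 13 species and L = 18 feeding links.
C = L / S² = 18 / 169 = 0.1065 ≈ 0.107.

C = 0.107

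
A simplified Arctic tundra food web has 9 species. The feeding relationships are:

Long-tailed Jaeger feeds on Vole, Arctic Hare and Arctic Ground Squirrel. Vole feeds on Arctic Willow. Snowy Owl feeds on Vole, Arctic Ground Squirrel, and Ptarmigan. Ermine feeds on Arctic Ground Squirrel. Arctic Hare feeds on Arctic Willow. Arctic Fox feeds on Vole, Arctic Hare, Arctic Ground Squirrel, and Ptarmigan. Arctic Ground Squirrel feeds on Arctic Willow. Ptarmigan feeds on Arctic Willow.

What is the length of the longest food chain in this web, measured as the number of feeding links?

2 links

One longest chain: Arctic Willow → Vole → Snowy Owl.
It has 3 species and 2 links.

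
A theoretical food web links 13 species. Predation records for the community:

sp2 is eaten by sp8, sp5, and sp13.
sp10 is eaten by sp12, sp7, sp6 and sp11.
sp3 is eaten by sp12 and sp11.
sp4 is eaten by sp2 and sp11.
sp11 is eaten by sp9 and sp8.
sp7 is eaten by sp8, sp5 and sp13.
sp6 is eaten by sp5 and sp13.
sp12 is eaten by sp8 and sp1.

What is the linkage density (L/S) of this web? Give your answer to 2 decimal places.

There are L = 20 links among S = 13 species.
L/S = 20/13 = 1.5385 ≈ 1.54.

L/S = 1.54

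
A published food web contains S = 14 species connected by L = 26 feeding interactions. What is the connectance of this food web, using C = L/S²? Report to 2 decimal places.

C = 0.13

The web has S = 14 species and L = 26 feeding links.
C = L / S² = 26 / 196 = 0.1327 ≈ 0.13.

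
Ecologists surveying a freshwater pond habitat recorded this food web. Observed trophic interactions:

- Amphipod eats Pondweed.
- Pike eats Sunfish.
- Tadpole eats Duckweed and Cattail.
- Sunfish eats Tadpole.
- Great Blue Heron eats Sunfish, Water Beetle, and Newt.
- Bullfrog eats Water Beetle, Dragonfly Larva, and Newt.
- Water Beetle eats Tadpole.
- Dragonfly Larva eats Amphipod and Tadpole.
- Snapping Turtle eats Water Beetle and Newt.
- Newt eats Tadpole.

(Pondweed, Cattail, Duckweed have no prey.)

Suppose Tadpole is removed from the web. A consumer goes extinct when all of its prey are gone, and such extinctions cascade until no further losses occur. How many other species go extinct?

Remove Tadpole.
Round 1: Water Beetle (all prey gone), Newt (all prey gone), Sunfish (all prey gone) → extinct.
Round 2: Great Blue Heron (all prey gone), Pike (all prey gone), Snapping Turtle (all prey gone) → extinct.
No further losses. Total secondary extinctions: 6.

6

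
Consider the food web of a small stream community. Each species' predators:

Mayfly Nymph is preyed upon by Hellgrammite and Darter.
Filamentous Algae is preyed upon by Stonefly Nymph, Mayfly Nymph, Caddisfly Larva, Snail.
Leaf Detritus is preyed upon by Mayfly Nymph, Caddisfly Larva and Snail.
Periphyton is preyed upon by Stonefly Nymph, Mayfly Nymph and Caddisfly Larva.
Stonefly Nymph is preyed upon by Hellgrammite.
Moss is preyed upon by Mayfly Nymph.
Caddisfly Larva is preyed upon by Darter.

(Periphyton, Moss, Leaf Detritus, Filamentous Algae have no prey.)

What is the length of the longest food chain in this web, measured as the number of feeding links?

2 links

One longest chain: Periphyton → Mayfly Nymph → Darter.
It has 3 species and 2 links.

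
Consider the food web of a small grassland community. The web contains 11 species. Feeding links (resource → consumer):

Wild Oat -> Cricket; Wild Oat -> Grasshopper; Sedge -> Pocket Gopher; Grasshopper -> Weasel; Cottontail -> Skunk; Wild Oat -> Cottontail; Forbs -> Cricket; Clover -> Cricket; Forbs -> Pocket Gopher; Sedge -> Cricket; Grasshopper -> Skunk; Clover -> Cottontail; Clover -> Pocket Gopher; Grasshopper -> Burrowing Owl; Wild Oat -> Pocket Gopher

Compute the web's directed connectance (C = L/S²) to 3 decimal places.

C = 0.124

The web has S = 11 species and L = 15 feeding links.
C = L / S² = 15 / 121 = 0.1240 ≈ 0.124.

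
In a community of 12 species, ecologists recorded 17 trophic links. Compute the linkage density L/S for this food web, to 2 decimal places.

There are L = 17 links among S = 12 species.
L/S = 17/12 = 1.4167 ≈ 1.42.

L/S = 1.42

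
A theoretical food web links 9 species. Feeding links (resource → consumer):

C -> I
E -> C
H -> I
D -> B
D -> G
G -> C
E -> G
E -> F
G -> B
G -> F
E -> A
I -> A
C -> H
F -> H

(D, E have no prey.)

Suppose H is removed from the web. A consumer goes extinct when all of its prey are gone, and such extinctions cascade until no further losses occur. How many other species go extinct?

Remove H.
Every predator of it retains at least one other prey: I still has C.
No consumer loses all prey, so no secondary extinctions occur.

0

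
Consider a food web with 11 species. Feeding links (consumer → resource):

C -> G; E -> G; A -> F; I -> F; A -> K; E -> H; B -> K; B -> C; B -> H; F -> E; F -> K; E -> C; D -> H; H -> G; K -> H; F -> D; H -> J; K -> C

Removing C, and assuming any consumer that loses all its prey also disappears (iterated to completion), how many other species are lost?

Remove C.
Every predator of it retains at least one other prey: E still has G, H; K still has H; B still has H, K.
No consumer loses all prey, so no secondary extinctions occur.

0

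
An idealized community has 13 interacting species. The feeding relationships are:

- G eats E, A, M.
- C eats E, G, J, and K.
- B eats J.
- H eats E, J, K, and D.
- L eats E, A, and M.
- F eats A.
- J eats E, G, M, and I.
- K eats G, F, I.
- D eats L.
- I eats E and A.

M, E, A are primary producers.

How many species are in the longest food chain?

One longest chain: E → I → J → B.
It has 4 species and 3 links.

4 species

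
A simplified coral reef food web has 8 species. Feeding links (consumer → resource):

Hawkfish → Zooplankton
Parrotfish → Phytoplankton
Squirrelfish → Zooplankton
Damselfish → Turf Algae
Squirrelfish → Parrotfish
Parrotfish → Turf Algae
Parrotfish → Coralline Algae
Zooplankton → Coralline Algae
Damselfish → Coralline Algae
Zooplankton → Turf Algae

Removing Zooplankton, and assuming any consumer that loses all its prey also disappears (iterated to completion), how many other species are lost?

1

Remove Zooplankton.
Round 1: Hawkfish (all prey gone) → extinct.
No further losses. Total secondary extinctions: 1.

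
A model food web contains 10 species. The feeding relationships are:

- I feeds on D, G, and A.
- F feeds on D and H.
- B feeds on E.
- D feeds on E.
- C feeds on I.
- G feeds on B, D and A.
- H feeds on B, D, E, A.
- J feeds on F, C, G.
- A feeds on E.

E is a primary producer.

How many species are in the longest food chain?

One longest chain: E → D → G → I → C → J.
It has 6 species and 5 links.

6 species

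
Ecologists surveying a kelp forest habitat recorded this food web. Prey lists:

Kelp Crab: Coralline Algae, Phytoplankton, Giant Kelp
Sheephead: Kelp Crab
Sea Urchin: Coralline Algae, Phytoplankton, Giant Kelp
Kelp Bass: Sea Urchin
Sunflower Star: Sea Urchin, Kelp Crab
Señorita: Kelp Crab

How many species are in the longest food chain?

One longest chain: Coralline Algae → Sea Urchin → Kelp Bass.
It has 3 species and 2 links.

3 species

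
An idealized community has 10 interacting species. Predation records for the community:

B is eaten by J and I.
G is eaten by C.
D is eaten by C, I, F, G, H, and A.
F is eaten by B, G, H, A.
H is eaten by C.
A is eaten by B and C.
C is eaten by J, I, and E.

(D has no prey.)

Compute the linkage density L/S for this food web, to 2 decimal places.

L/S = 1.90

There are L = 19 links among S = 10 species.
L/S = 19/10 = 1.9000 ≈ 1.90.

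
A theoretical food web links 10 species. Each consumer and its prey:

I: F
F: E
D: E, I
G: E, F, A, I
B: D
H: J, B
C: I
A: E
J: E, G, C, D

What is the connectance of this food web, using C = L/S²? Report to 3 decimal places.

The web has S = 10 species and L = 17 feeding links.
C = L / S² = 17 / 100 = 0.1700 ≈ 0.170.

C = 0.170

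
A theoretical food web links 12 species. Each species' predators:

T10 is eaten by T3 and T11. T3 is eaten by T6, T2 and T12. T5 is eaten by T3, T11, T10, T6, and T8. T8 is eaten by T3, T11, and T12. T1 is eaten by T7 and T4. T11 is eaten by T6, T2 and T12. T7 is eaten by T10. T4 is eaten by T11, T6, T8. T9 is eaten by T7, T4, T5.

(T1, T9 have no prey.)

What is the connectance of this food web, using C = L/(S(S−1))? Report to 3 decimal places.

C = 0.189

The web has S = 12 species and L = 25 feeding links.
C = L / (S(S−1)) = 25 / 132 = 0.1894 ≈ 0.189.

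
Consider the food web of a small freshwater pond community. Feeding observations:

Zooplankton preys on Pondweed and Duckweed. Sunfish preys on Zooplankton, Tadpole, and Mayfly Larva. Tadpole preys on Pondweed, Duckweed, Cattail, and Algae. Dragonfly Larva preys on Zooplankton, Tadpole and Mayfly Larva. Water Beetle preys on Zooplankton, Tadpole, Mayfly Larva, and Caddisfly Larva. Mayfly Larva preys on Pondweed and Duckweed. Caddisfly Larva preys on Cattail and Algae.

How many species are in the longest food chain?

3 species

One longest chain: Duckweed → Mayfly Larva → Sunfish.
It has 3 species and 2 links.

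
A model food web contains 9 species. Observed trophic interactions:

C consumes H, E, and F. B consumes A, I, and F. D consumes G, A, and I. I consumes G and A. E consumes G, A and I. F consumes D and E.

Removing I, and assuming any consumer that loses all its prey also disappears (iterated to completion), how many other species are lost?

Remove I.
Every predator of it retains at least one other prey: E still has G, A; D still has G, A; B still has A, F.
No consumer loses all prey, so no secondary extinctions occur.

0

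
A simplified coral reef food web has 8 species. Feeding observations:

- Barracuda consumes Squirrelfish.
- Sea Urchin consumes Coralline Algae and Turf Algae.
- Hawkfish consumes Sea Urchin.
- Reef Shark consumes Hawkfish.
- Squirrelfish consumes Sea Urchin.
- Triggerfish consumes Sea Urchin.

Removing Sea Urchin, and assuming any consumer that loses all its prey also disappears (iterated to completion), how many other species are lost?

5

Remove Sea Urchin.
Round 1: Squirrelfish (all prey gone), Triggerfish (all prey gone), Hawkfish (all prey gone) → extinct.
Round 2: Reef Shark (all prey gone), Barracuda (all prey gone) → extinct.
No further losses. Total secondary extinctions: 5.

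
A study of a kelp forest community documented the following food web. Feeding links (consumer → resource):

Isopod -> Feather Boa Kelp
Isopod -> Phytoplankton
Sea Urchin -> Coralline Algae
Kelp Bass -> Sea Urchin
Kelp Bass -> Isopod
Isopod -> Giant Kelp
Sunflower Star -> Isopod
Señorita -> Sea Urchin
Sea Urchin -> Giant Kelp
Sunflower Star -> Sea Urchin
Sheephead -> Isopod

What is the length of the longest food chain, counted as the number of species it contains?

One longest chain: Giant Kelp → Sea Urchin → Sunflower Star.
It has 3 species and 2 links.

3 species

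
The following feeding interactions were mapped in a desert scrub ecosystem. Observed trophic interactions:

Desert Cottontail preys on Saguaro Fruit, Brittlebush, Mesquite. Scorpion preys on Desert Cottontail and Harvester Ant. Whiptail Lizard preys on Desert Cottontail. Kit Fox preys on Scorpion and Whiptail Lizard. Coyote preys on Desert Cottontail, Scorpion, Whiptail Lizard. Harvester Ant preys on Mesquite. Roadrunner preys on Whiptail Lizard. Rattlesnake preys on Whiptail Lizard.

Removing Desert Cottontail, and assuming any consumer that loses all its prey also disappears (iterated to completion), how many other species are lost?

Remove Desert Cottontail.
Round 1: Whiptail Lizard (all prey gone) → extinct.
Round 2: Roadrunner (all prey gone), Rattlesnake (all prey gone) → extinct.
No further losses. Total secondary extinctions: 3.

3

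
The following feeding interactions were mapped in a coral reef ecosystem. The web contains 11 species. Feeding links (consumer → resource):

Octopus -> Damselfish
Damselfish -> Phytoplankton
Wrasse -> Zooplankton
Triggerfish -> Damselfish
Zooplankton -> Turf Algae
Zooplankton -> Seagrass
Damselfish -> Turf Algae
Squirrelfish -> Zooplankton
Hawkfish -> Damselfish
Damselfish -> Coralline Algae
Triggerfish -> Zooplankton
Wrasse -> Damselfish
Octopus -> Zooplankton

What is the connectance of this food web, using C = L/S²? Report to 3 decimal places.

The web has S = 11 species and L = 13 feeding links.
C = L / S² = 13 / 121 = 0.1074 ≈ 0.107.

C = 0.107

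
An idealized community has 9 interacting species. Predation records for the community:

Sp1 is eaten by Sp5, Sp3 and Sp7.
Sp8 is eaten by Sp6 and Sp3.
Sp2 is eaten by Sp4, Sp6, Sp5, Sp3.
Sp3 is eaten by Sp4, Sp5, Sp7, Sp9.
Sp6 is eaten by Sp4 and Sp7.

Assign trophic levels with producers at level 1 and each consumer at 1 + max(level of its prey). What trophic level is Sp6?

Sp8 is a producer → level 1.
Sp6 eats Sp8 (level 1); other prey at levels: Sp2 1 → level 2.

Trophic level 2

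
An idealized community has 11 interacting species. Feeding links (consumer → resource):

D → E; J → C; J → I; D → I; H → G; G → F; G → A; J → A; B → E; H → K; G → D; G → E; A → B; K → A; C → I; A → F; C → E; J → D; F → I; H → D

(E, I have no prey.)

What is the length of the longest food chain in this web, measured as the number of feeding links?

One longest chain: I → F → A → K → H.
It has 5 species and 4 links.

4 links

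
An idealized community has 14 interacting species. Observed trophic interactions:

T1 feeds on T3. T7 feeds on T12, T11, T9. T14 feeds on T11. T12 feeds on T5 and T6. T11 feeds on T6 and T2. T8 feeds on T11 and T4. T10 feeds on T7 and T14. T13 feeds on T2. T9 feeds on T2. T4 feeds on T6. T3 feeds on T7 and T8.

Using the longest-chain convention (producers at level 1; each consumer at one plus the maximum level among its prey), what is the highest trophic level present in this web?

5

Producers (level 1): T6, T2, T5.
T6 → T11 → T8 → T3 → T1 gives T1 level 5.
No species has a prey at level 5, so no species reaches level 6.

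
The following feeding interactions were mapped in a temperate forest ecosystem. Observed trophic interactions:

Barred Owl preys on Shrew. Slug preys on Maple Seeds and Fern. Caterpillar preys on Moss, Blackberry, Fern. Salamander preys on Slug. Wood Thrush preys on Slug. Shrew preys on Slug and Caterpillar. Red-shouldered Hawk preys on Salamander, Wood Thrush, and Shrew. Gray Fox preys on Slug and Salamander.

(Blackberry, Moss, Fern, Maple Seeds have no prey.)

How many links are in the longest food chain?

3 links

One longest chain: Fern → Slug → Salamander → Gray Fox.
It has 4 species and 3 links.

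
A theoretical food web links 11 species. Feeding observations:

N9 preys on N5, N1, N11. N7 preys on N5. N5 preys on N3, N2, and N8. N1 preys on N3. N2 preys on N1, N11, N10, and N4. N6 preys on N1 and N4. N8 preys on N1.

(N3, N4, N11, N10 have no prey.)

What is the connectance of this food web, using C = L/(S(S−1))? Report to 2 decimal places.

C = 0.14

The web has S = 11 species and L = 15 feeding links.
C = L / (S(S−1)) = 15 / 110 = 0.1364 ≈ 0.14.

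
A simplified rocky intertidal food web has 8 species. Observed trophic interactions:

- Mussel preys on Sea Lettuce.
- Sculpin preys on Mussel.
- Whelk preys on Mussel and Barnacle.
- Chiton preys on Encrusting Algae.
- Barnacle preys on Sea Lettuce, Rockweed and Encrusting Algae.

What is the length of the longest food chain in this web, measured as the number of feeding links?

One longest chain: Sea Lettuce → Mussel → Sculpin.
It has 3 species and 2 links.

2 links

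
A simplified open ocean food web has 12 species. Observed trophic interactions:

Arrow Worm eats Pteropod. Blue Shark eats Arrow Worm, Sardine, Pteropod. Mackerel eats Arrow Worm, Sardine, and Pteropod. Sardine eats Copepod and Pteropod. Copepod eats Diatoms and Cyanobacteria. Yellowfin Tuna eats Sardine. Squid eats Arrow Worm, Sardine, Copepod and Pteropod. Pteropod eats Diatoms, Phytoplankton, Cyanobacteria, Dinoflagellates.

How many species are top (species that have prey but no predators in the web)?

Top species (has prey, but nothing eats it): Squid, Blue Shark, Yellowfin Tuna, Mackerel.
Count: 4.

4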